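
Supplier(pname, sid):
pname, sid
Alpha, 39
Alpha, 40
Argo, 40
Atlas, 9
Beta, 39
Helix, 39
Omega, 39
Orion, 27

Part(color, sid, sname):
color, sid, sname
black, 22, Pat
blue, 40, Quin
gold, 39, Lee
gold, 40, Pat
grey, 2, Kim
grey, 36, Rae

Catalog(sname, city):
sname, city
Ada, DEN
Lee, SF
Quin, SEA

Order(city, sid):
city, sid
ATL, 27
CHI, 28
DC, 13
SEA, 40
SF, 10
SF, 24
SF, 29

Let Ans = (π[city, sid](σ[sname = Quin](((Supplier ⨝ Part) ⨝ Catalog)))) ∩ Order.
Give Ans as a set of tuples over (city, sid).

{(SEA, 40)}

Natural join on sid: {(Alpha, 39, gold, Lee), (Alpha, 40, blue, Quin), (Alpha, 40, gold, Pat), (Argo, 40, blue, Quin), (Argo, 40, gold, Pat), (Beta, 39, gold, Lee), (Helix, 39, gold, Lee), (Omega, 39, gold, Lee)}
Natural join on sname: {(Alpha, 39, gold, Lee, SF), (Alpha, 40, blue, Quin, SEA), (Argo, 40, blue, Quin, SEA), (Beta, 39, gold, Lee, SF), (Helix, 39, gold, Lee, SF), (Omega, 39, gold, Lee, SF)}
Selection sname = Quin: {(Alpha, 40, blue, Quin, SEA), (Argo, 40, blue, Quin, SEA)}
Projecting to city, sid (1 duplicate(s) eliminated): {(SEA, 40)}
Set intersection of the two operands is {(SEA, 40)}.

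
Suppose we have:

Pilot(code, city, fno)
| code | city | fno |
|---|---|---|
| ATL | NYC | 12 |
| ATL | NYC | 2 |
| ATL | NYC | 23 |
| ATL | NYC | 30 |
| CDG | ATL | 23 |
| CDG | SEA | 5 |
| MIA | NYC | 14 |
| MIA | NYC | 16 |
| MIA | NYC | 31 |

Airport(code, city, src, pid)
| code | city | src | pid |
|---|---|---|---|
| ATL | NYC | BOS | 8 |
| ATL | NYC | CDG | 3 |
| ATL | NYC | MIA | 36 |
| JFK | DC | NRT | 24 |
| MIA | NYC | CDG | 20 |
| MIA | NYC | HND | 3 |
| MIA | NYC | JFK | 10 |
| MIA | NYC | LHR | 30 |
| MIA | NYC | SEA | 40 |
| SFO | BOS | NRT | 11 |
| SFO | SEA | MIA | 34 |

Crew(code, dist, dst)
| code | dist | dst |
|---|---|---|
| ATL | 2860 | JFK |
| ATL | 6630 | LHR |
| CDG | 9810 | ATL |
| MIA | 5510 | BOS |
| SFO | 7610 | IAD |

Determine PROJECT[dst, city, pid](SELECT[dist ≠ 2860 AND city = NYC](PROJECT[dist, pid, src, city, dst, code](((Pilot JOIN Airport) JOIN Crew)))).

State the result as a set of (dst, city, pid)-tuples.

{(BOS, NYC, 10), (BOS, NYC, 20), (BOS, NYC, 3), (BOS, NYC, 30), (BOS, NYC, 40), (LHR, NYC, 3), (LHR, NYC, 36), (LHR, NYC, 8)}

Natural join on code, city: {(ATL, NYC, 12, BOS, 8), (ATL, NYC, 12, CDG, 3), (ATL, NYC, 12, MIA, 36), (ATL, NYC, 2, BOS, 8), (ATL, NYC, 2, CDG, 3), (ATL, NYC, 2, MIA, 36), (ATL, NYC, 23, BOS, 8), (ATL, NYC, 23, CDG, 3), (ATL, NYC, 23, MIA, 36), (ATL, NYC, 30, BOS, 8), (ATL, NYC, 30, CDG, 3), (ATL, NYC, 30, MIA, 36), (MIA, NYC, 14, CDG, 20), (MIA, NYC, 14, HND, 3), (MIA, NYC, 14, JFK, 10), (MIA, NYC, 14, LHR, 30), (MIA, NYC, 14, SEA, 40), (MIA, NYC, 16, CDG, 20), (MIA, NYC, 16, HND, 3), (MIA, NYC, 16, JFK, 10), (MIA, NYC, 16, LHR, 30), (MIA, NYC, 16, SEA, 40), (MIA, NYC, 31, CDG, 20), (MIA, NYC, 31, HND, 3), (MIA, NYC, 31, JFK, 10), (MIA, NYC, 31, LHR, 30), (MIA, NYC, 31, SEA, 40)}
Natural join on code: {(ATL, NYC, 12, BOS, 8, 2860, JFK), (ATL, NYC, 12, BOS, 8, 6630, LHR), (ATL, NYC, 12, CDG, 3, 2860, JFK), (ATL, NYC, 12, CDG, 3, 6630, LHR), (ATL, NYC, 12, MIA, 36, 2860, JFK), (ATL, NYC, 12, MIA, 36, 6630, LHR), (ATL, NYC, 2, BOS, 8, 2860, JFK), (ATL, NYC, 2, BOS, 8, 6630, LHR), (ATL, NYC, 2, CDG, 3, 2860, JFK), (ATL, NYC, 2, CDG, 3, 6630, LHR), (ATL, NYC, 2, MIA, 36, 2860, JFK), (ATL, NYC, 2, MIA, 36, 6630, LHR), (ATL, NYC, 23, BOS, 8, 2860, JFK), (ATL, NYC, 23, BOS, 8, 6630, LHR), (ATL, NYC, 23, CDG, 3, 2860, JFK), (ATL, NYC, 23, CDG, 3, 6630, LHR), (ATL, NYC, 23, MIA, 36, 2860, JFK), (ATL, NYC, 23, MIA, 36, 6630, LHR), (ATL, NYC, 30, BOS, 8, 2860, JFK), (ATL, NYC, 30, BOS, 8, 6630, LHR), (ATL, NYC, 30, CDG, 3, 2860, JFK), (ATL, NYC, 30, CDG, 3, 6630, LHR), (ATL, NYC, 30, MIA, 36, 2860, JFK), (ATL, NYC, 30, MIA, 36, 6630, LHR), (MIA, NYC, 14, CDG, 20, 5510, BOS), (MIA, NYC, 14, HND, 3, 5510, BOS), (MIA, NYC, 14, JFK, 10, 5510, BOS), (MIA, NYC, 14, LHR, 30, 5510, BOS), (MIA, NYC, 14, SEA, 40, 5510, BOS), (MIA, NYC, 16, CDG, 20, 5510, BOS), (MIA, NYC, 16, HND, 3, 5510, BOS), (MIA, NYC, 16, JFK, 10, 5510, BOS), (MIA, NYC, 16, LHR, 30, 5510, BOS), (MIA, NYC, 16, SEA, 40, 5510, BOS), (MIA, NYC, 31, CDG, 20, 5510, BOS), (MIA, NYC, 31, HND, 3, 5510, BOS), (MIA, NYC, 31, JFK, 10, 5510, BOS), (MIA, NYC, 31, LHR, 30, 5510, BOS), (MIA, NYC, 31, SEA, 40, 5510, BOS)}
π_{dist, pid, src, city, dst, code} gives {(2860, 3, CDG, NYC, JFK, ATL), (2860, 36, MIA, NYC, JFK, ATL), (2860, 8, BOS, NYC, JFK, ATL), (5510, 10, JFK, NYC, BOS, MIA), (5510, 20, CDG, NYC, BOS, MIA), (5510, 3, HND, NYC, BOS, MIA), (5510, 30, LHR, NYC, BOS, MIA), (5510, 40, SEA, NYC, BOS, MIA), (6630, 3, CDG, NYC, LHR, ATL), (6630, 36, MIA, NYC, LHR, ATL), (6630, 8, BOS, NYC, LHR, ATL)} (28 duplicate(s) eliminated).
Apply σ_{dist ≠ 2860 AND city = NYC}; surviving tuples: {(5510, 10, JFK, NYC, BOS, MIA), (5510, 20, CDG, NYC, BOS, MIA), (5510, 3, HND, NYC, BOS, MIA), (5510, 30, LHR, NYC, BOS, MIA), (5510, 40, SEA, NYC, BOS, MIA), (6630, 3, CDG, NYC, LHR, ATL), (6630, 36, MIA, NYC, LHR, ATL), (6630, 8, BOS, NYC, LHR, ATL)}
π_{dst, city, pid} gives {(BOS, NYC, 10), (BOS, NYC, 20), (BOS, NYC, 3), (BOS, NYC, 30), (BOS, NYC, 40), (LHR, NYC, 3), (LHR, NYC, 36), (LHR, NYC, 8)}.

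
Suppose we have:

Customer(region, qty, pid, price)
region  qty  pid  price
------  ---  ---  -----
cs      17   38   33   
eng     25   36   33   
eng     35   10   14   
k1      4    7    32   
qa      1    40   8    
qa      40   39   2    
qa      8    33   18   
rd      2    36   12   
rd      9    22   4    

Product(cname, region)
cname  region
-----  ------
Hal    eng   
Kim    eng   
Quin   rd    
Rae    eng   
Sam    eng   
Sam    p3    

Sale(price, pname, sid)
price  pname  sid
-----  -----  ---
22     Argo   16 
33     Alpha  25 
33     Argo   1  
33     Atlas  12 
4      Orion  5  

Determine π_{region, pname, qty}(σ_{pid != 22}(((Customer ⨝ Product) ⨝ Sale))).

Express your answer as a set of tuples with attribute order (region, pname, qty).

{(eng, Alpha, 25), (eng, Argo, 25), (eng, Atlas, 25)}

Joining Customer and Product on region yields {(eng, 25, 36, 33, Hal), (eng, 25, 36, 33, Kim), (eng, 25, 36, 33, Rae), (eng, 25, 36, 33, Sam), (eng, 35, 10, 14, Hal), (eng, 35, 10, 14, Kim), (eng, 35, 10, 14, Rae), (eng, 35, 10, 14, Sam), (rd, 2, 36, 12, Quin), (rd, 9, 22, 4, Quin)}.
Joining (Customer ⨝ Product) and Sale on price yields {(eng, 25, 36, 33, Hal, Alpha, 25), (eng, 25, 36, 33, Hal, Argo, 1), (eng, 25, 36, 33, Hal, Atlas, 12), (eng, 25, 36, 33, Kim, Alpha, 25), (eng, 25, 36, 33, Kim, Argo, 1), (eng, 25, 36, 33, Kim, Atlas, 12), (eng, 25, 36, 33, Rae, Alpha, 25), (eng, 25, 36, 33, Rae, Argo, 1), (eng, 25, 36, 33, Rae, Atlas, 12), (eng, 25, 36, 33, Sam, Alpha, 25), (eng, 25, 36, 33, Sam, Argo, 1), (eng, 25, 36, 33, Sam, Atlas, 12), (rd, 9, 22, 4, Quin, Orion, 5)}.
Apply σ_{pid != 22}; surviving tuples: {(eng, 25, 36, 33, Hal, Alpha, 25), (eng, 25, 36, 33, Hal, Argo, 1), (eng, 25, 36, 33, Hal, Atlas, 12), (eng, 25, 36, 33, Kim, Alpha, 25), (eng, 25, 36, 33, Kim, Argo, 1), (eng, 25, 36, 33, Kim, Atlas, 12), (eng, 25, 36, 33, Rae, Alpha, 25), (eng, 25, 36, 33, Rae, Argo, 1), (eng, 25, 36, 33, Rae, Atlas, 12), (eng, 25, 36, 33, Sam, Alpha, 25), (eng, 25, 36, 33, Sam, Argo, 1), (eng, 25, 36, 33, Sam, Atlas, 12)}
Keep only column(s) region, pname, qty (9 duplicate(s) eliminated): {(eng, Alpha, 25), (eng, Argo, 25), (eng, Atlas, 25)}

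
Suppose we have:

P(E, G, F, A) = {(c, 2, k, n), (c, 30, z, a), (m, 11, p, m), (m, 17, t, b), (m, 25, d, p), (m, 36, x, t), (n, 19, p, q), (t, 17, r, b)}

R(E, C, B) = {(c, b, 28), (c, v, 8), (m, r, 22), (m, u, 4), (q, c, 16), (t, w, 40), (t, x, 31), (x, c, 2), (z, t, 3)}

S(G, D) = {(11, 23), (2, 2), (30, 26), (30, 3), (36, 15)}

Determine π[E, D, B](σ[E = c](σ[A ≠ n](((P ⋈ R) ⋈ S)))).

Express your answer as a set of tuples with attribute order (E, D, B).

{(c, 26, 28), (c, 26, 8), (c, 3, 28), (c, 3, 8)}

Joining P and R on E yields {(c, 2, k, n, b, 28), (c, 2, k, n, v, 8), (c, 30, z, a, b, 28), (c, 30, z, a, v, 8), (m, 11, p, m, r, 22), (m, 11, p, m, u, 4), (m, 17, t, b, r, 22), (m, 17, t, b, u, 4), (m, 25, d, p, r, 22), (m, 25, d, p, u, 4), (m, 36, x, t, r, 22), (m, 36, x, t, u, 4), (t, 17, r, b, w, 40), (t, 17, r, b, x, 31)}.
Joining (P ⋈ R) and S on G yields {(c, 2, k, n, b, 28, 2), (c, 2, k, n, v, 8, 2), (c, 30, z, a, b, 28, 26), (c, 30, z, a, b, 28, 3), (c, 30, z, a, v, 8, 26), (c, 30, z, a, v, 8, 3), (m, 11, p, m, r, 22, 23), (m, 11, p, m, u, 4, 23), (m, 36, x, t, r, 22, 15), (m, 36, x, t, u, 4, 15)}.
σ[A ≠ n]: keep tuples satisfying A ≠ n → {(c, 30, z, a, b, 28, 26), (c, 30, z, a, b, 28, 3), (c, 30, z, a, v, 8, 26), (c, 30, z, a, v, 8, 3), (m, 11, p, m, r, 22, 23), (m, 11, p, m, u, 4, 23), (m, 36, x, t, r, 22, 15), (m, 36, x, t, u, 4, 15)}
σ[E = c]: keep tuples satisfying E = c → {(c, 30, z, a, b, 28, 26), (c, 30, z, a, b, 28, 3), (c, 30, z, a, v, 8, 26), (c, 30, z, a, v, 8, 3)}
π_{E, D, B} gives {(c, 26, 28), (c, 26, 8), (c, 3, 28), (c, 3, 8)}.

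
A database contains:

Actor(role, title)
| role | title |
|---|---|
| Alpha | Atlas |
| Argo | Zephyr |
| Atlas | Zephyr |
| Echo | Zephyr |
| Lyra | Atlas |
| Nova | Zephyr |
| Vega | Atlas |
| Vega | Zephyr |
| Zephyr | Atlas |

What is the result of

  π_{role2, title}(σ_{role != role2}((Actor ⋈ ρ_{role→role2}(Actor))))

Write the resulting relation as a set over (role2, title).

{(Alpha, Atlas), (Argo, Zephyr), (Atlas, Zephyr), (Echo, Zephyr), (Lyra, Atlas), (Nova, Zephyr), (Vega, Atlas), (Vega, Zephyr), (Zephyr, Atlas)}

ρ[role→role2]: schema becomes (role2, title); tuples unchanged.
Actor ⋈ ρ_{role→role2}(Actor) (natural join on title): {(Alpha, Atlas, Alpha), (Alpha, Atlas, Lyra), (Alpha, Atlas, Vega), (Alpha, Atlas, Zephyr), (Argo, Zephyr, Argo), (Argo, Zephyr, Atlas), (Argo, Zephyr, Echo), (Argo, Zephyr, Nova), (Argo, Zephyr, Vega), (Atlas, Zephyr, Argo), (Atlas, Zephyr, Atlas), (Atlas, Zephyr, Echo), (Atlas, Zephyr, Nova), (Atlas, Zephyr, Vega), (Echo, Zephyr, Argo), (Echo, Zephyr, Atlas), (Echo, Zephyr, Echo), (Echo, Zephyr, Nova), (Echo, Zephyr, Vega), (Lyra, Atlas, Alpha), (Lyra, Atlas, Lyra), (Lyra, Atlas, Vega), (Lyra, Atlas, Zephyr), (Nova, Zephyr, Argo), (Nova, Zephyr, Atlas), (Nova, Zephyr, Echo), (Nova, Zephyr, Nova), (Nova, Zephyr, Vega), (Vega, Atlas, Alpha), (Vega, Atlas, Lyra), (Vega, Atlas, Vega), (Vega, Atlas, Zephyr), (Vega, Zephyr, Argo), (Vega, Zephyr, Atlas), (Vega, Zephyr, Echo), (Vega, Zephyr, Nova), (Vega, Zephyr, Vega), (Zephyr, Atlas, Alpha), (Zephyr, Atlas, Lyra), (Zephyr, Atlas, Vega), (Zephyr, Atlas, Zephyr)}
σ[role != role2]: keep tuples satisfying role != role2 → {(Alpha, Atlas, Lyra), (Alpha, Atlas, Vega), (Alpha, Atlas, Zephyr), (Argo, Zephyr, Atlas), (Argo, Zephyr, Echo), (Argo, Zephyr, Nova), (Argo, Zephyr, Vega), (Atlas, Zephyr, Argo), (Atlas, Zephyr, Echo), (Atlas, Zephyr, Nova), (Atlas, Zephyr, Vega), (Echo, Zephyr, Argo), (Echo, Zephyr, Atlas), (Echo, Zephyr, Nova), (Echo, Zephyr, Vega), (Lyra, Atlas, Alpha), (Lyra, Atlas, Vega), (Lyra, Atlas, Zephyr), (Nova, Zephyr, Argo), (Nova, Zephyr, Atlas), (Nova, Zephyr, Echo), (Nova, Zephyr, Vega), (Vega, Atlas, Alpha), (Vega, Atlas, Lyra), (Vega, Atlas, Zephyr), (Vega, Zephyr, Argo), (Vega, Zephyr, Atlas), (Vega, Zephyr, Echo), (Vega, Zephyr, Nova), (Zephyr, Atlas, Alpha), (Zephyr, Atlas, Lyra), (Zephyr, Atlas, Vega)}
Keep only column(s) role2, title (23 duplicate(s) eliminated): {(Alpha, Atlas), (Argo, Zephyr), (Atlas, Zephyr), (Echo, Zephyr), (Lyra, Atlas), (Nova, Zephyr), (Vega, Atlas), (Vega, Zephyr), (Zephyr, Atlas)}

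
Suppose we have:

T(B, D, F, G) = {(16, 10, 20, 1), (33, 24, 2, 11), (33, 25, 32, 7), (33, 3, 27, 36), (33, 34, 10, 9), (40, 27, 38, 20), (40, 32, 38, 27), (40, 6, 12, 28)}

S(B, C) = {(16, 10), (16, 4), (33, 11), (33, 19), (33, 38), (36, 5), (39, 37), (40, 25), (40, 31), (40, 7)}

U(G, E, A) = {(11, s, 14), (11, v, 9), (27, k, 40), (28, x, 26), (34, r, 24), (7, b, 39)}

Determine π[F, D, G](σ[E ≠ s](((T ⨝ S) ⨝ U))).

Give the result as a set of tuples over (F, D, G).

{(12, 6, 28), (2, 24, 11), (32, 25, 7), (38, 32, 27)}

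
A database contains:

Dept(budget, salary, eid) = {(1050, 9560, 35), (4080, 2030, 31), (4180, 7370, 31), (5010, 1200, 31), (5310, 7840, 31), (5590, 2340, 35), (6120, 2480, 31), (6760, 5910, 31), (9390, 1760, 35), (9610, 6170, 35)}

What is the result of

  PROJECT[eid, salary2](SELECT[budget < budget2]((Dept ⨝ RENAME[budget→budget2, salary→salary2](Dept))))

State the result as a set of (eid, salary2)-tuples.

ρ[budget→budget2, salary→salary2]: schema becomes (budget2, salary2, eid); tuples unchanged.
Joining Dept and RENAME[budget→budget2, salary→salary2](Dept) on eid yields {(1050, 9560, 35, 1050, 9560), (1050, 9560, 35, 5590, 2340), (1050, 9560, 35, 9390, 1760), (1050, 9560, 35, 9610, 6170), (4080, 2030, 31, 4080, 2030), (4080, 2030, 31, 4180, 7370), (4080, 2030, 31, 5010, 1200), (4080, 2030, 31, 5310, 7840), (4080, 2030, 31, 6120, 2480), (4080, 2030, 31, 6760, 5910), (4180, 7370, 31, 4080, 2030), (4180, 7370, 31, 4180, 7370), (4180, 7370, 31, 5010, 1200), (4180, 7370, 31, 5310, 7840), (4180, 7370, 31, 6120, 2480), (4180, 7370, 31, 6760, 5910), (5010, 1200, 31, 4080, 2030), (5010, 1200, 31, 4180, 7370), (5010, 1200, 31, 5010, 1200), (5010, 1200, 31, 5310, 7840), (5010, 1200, 31, 6120, 2480), (5010, 1200, 31, 6760, 5910), (5310, 7840, 31, 4080, 2030), (5310, 7840, 31, 4180, 7370), (5310, 7840, 31, 5010, 1200), (5310, 7840, 31, 5310, 7840), (5310, 7840, 31, 6120, 2480), (5310, 7840, 31, 6760, 5910), (5590, 2340, 35, 1050, 9560), (5590, 2340, 35, 5590, 2340), (5590, 2340, 35, 9390, 1760), (5590, 2340, 35, 9610, 6170), (6120, 2480, 31, 4080, 2030), (6120, 2480, 31, 4180, 7370), (6120, 2480, 31, 5010, 1200), (6120, 2480, 31, 5310, 7840), (6120, 2480, 31, 6120, 2480), (6120, 2480, 31, 6760, 5910), (6760, 5910, 31, 4080, 2030), (6760, 5910, 31, 4180, 7370), (6760, 5910, 31, 5010, 1200), (6760, 5910, 31, 5310, 7840), (6760, 5910, 31, 6120, 2480), (6760, 5910, 31, 6760, 5910), (9390, 1760, 35, 1050, 9560), (9390, 1760, 35, 5590, 2340), (9390, 1760, 35, 9390, 1760), (9390, 1760, 35, 9610, 6170), (9610, 6170, 35, 1050, 9560), (9610, 6170, 35, 5590, 2340), (9610, 6170, 35, 9390, 1760), (9610, 6170, 35, 9610, 6170)}.
σ[budget < budget2]: keep tuples satisfying budget < budget2 → {(1050, 9560, 35, 5590, 2340), (1050, 9560, 35, 9390, 1760), (1050, 9560, 35, 9610, 6170), (4080, 2030, 31, 4180, 7370), (4080, 2030, 31, 5010, 1200), (4080, 2030, 31, 5310, 7840), (4080, 2030, 31, 6120, 2480), (4080, 2030, 31, 6760, 5910), (4180, 7370, 31, 5010, 1200), (4180, 7370, 31, 5310, 7840), (4180, 7370, 31, 6120, 2480), (4180, 7370, 31, 6760, 5910), (5010, 1200, 31, 5310, 7840), (5010, 1200, 31, 6120, 2480), (5010, 1200, 31, 6760, 5910), (5310, 7840, 31, 6120, 2480), (5310, 7840, 31, 6760, 5910), (5590, 2340, 35, 9390, 1760), (5590, 2340, 35, 9610, 6170), (6120, 2480, 31, 6760, 5910), (9390, 1760, 35, 9610, 6170)}
Keep only column(s) eid, salary2 (13 duplicate(s) eliminated): {(31, 1200), (31, 2480), (31, 5910), (31, 7370), (31, 7840), (35, 1760), (35, 2340), (35, 6170)}

{(31, 1200), (31, 2480), (31, 5910), (31, 7370), (31, 7840), (35, 1760), (35, 2340), (35, 6170)}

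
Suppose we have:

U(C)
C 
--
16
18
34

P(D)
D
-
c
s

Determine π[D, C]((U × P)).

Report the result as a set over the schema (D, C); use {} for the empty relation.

U × P: Cartesian product, 3·2 = 6 tuples over (C, D).
π_{D, C} gives {(c, 16), (c, 18), (c, 34), (s, 16), (s, 18), (s, 34)}.

{(c, 16), (c, 18), (c, 34), (s, 16), (s, 18), (s, 34)}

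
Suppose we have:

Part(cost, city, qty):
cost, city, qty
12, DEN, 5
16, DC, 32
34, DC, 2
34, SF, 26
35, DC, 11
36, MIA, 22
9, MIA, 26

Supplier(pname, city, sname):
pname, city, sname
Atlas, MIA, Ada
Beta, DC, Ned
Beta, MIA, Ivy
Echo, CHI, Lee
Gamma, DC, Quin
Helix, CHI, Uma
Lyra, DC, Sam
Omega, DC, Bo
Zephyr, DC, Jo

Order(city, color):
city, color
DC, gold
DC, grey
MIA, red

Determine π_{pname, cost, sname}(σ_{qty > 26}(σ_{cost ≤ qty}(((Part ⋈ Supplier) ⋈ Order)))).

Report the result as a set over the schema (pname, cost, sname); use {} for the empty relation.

{(Beta, 16, Ned), (Gamma, 16, Quin), (Lyra, 16, Sam), (Omega, 16, Bo), (Zephyr, 16, Jo)}

Part ⋈ Supplier (natural join on city): {(16, DC, 32, Beta, Ned), (16, DC, 32, Gamma, Quin), (16, DC, 32, Lyra, Sam), (16, DC, 32, Omega, Bo), (16, DC, 32, Zephyr, Jo), (34, DC, 2, Beta, Ned), (34, DC, 2, Gamma, Quin), (34, DC, 2, Lyra, Sam), (34, DC, 2, Omega, Bo), (34, DC, 2, Zephyr, Jo), (35, DC, 11, Beta, Ned), (35, DC, 11, Gamma, Quin), (35, DC, 11, Lyra, Sam), (35, DC, 11, Omega, Bo), (35, DC, 11, Zephyr, Jo), (36, MIA, 22, Atlas, Ada), (36, MIA, 22, Beta, Ivy), (9, MIA, 26, Atlas, Ada), (9, MIA, 26, Beta, Ivy)}
(Part ⋈ Supplier) ⋈ Order (natural join on city): {(16, DC, 32, Beta, Ned, gold), (16, DC, 32, Beta, Ned, grey), (16, DC, 32, Gamma, Quin, gold), (16, DC, 32, Gamma, Quin, grey), (16, DC, 32, Lyra, Sam, gold), (16, DC, 32, Lyra, Sam, grey), (16, DC, 32, Omega, Bo, gold), (16, DC, 32, Omega, Bo, grey), (16, DC, 32, Zephyr, Jo, gold), (16, DC, 32, Zephyr, Jo, grey), (34, DC, 2, Beta, Ned, gold), (34, DC, 2, Beta, Ned, grey), (34, DC, 2, Gamma, Quin, gold), (34, DC, 2, Gamma, Quin, grey), (34, DC, 2, Lyra, Sam, gold), (34, DC, 2, Lyra, Sam, grey), (34, DC, 2, Omega, Bo, gold), (34, DC, 2, Omega, Bo, grey), (34, DC, 2, Zephyr, Jo, gold), (34, DC, 2, Zephyr, Jo, grey), (35, DC, 11, Beta, Ned, gold), (35, DC, 11, Beta, Ned, grey), (35, DC, 11, Gamma, Quin, gold), (35, DC, 11, Gamma, Quin, grey), (35, DC, 11, Lyra, Sam, gold), (35, DC, 11, Lyra, Sam, grey), (35, DC, 11, Omega, Bo, gold), (35, DC, 11, Omega, Bo, grey), (35, DC, 11, Zephyr, Jo, gold), (35, DC, 11, Zephyr, Jo, grey), (36, MIA, 22, Atlas, Ada, red), (36, MIA, 22, Beta, Ivy, red), (9, MIA, 26, Atlas, Ada, red), (9, MIA, 26, Beta, Ivy, red)}
Filtering on cost ≤ qty leaves {(16, DC, 32, Beta, Ned, gold), (16, DC, 32, Beta, Ned, grey), (16, DC, 32, Gamma, Quin, gold), (16, DC, 32, Gamma, Quin, grey), (16, DC, 32, Lyra, Sam, gold), (16, DC, 32, Lyra, Sam, grey), (16, DC, 32, Omega, Bo, gold), (16, DC, 32, Omega, Bo, grey), (16, DC, 32, Zephyr, Jo, gold), (16, DC, 32, Zephyr, Jo, grey), (9, MIA, 26, Atlas, Ada, red), (9, MIA, 26, Beta, Ivy, red)}.
Filtering on qty > 26 leaves {(16, DC, 32, Beta, Ned, gold), (16, DC, 32, Beta, Ned, grey), (16, DC, 32, Gamma, Quin, gold), (16, DC, 32, Gamma, Quin, grey), (16, DC, 32, Lyra, Sam, gold), (16, DC, 32, Lyra, Sam, grey), (16, DC, 32, Omega, Bo, gold), (16, DC, 32, Omega, Bo, grey), (16, DC, 32, Zephyr, Jo, gold), (16, DC, 32, Zephyr, Jo, grey)}.
π_{pname, cost, sname} gives {(Beta, 16, Ned), (Gamma, 16, Quin), (Lyra, 16, Sam), (Omega, 16, Bo), (Zephyr, 16, Jo)} (5 duplicate(s) eliminated).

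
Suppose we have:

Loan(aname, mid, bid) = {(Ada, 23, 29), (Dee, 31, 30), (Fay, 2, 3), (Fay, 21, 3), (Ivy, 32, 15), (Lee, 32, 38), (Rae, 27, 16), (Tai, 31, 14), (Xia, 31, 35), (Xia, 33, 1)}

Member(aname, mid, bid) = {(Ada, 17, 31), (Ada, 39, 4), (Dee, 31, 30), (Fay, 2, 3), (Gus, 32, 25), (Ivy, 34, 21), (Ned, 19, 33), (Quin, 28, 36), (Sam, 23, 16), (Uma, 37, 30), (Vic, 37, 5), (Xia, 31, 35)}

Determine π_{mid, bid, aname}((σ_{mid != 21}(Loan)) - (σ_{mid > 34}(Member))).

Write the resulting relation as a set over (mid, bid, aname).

{(2, 3, Fay), (23, 29, Ada), (27, 16, Rae), (31, 14, Tai), (31, 30, Dee), (31, 35, Xia), (32, 15, Ivy), (32, 38, Lee), (33, 1, Xia)}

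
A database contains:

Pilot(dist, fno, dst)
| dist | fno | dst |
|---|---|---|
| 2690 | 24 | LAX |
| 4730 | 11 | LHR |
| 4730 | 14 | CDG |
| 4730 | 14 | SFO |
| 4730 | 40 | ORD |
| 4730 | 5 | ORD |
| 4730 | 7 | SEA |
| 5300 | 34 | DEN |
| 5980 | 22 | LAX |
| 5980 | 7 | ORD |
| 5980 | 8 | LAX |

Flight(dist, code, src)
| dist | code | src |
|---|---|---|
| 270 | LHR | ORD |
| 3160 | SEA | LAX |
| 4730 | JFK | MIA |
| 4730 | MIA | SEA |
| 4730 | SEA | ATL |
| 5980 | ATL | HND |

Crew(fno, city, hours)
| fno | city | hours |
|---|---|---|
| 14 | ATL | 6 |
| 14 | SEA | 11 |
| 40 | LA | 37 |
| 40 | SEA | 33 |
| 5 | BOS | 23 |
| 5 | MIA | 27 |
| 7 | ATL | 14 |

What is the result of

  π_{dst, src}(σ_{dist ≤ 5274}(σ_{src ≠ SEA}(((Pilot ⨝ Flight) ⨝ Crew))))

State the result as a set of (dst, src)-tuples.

{(CDG, ATL), (CDG, MIA), (ORD, ATL), (ORD, MIA), (SEA, ATL), (SEA, MIA), (SFO, ATL), (SFO, MIA)}

Pilot ⋈ Flight (natural join on dist): {(4730, 11, LHR, JFK, MIA), (4730, 11, LHR, MIA, SEA), (4730, 11, LHR, SEA, ATL), (4730, 14, CDG, JFK, MIA), (4730, 14, CDG, MIA, SEA), (4730, 14, CDG, SEA, ATL), (4730, 14, SFO, JFK, MIA), (4730, 14, SFO, MIA, SEA), (4730, 14, SFO, SEA, ATL), (4730, 40, ORD, JFK, MIA), (4730, 40, ORD, MIA, SEA), (4730, 40, ORD, SEA, ATL), (4730, 5, ORD, JFK, MIA), (4730, 5, ORD, MIA, SEA), (4730, 5, ORD, SEA, ATL), (4730, 7, SEA, JFK, MIA), (4730, 7, SEA, MIA, SEA), (4730, 7, SEA, SEA, ATL), (5980, 22, LAX, ATL, HND), (5980, 7, ORD, ATL, HND), (5980, 8, LAX, ATL, HND)}
(Pilot ⨝ Flight) ⋈ Crew (natural join on fno): {(4730, 14, CDG, JFK, MIA, ATL, 6), (4730, 14, CDG, JFK, MIA, SEA, 11), (4730, 14, CDG, MIA, SEA, ATL, 6), (4730, 14, CDG, MIA, SEA, SEA, 11), (4730, 14, CDG, SEA, ATL, ATL, 6), (4730, 14, CDG, SEA, ATL, SEA, 11), (4730, 14, SFO, JFK, MIA, ATL, 6), (4730, 14, SFO, JFK, MIA, SEA, 11), (4730, 14, SFO, MIA, SEA, ATL, 6), (4730, 14, SFO, MIA, SEA, SEA, 11), (4730, 14, SFO, SEA, ATL, ATL, 6), (4730, 14, SFO, SEA, ATL, SEA, 11), (4730, 40, ORD, JFK, MIA, LA, 37), (4730, 40, ORD, JFK, MIA, SEA, 33), (4730, 40, ORD, MIA, SEA, LA, 37), (4730, 40, ORD, MIA, SEA, SEA, 33), (4730, 40, ORD, SEA, ATL, LA, 37), (4730, 40, ORD, SEA, ATL, SEA, 33), (4730, 5, ORD, JFK, MIA, BOS, 23), (4730, 5, ORD, JFK, MIA, MIA, 27), (4730, 5, ORD, MIA, SEA, BOS, 23), (4730, 5, ORD, MIA, SEA, MIA, 27), (4730, 5, ORD, SEA, ATL, BOS, 23), (4730, 5, ORD, SEA, ATL, MIA, 27), (4730, 7, SEA, JFK, MIA, ATL, 14), (4730, 7, SEA, MIA, SEA, ATL, 14), (4730, 7, SEA, SEA, ATL, ATL, 14), (5980, 7, ORD, ATL, HND, ATL, 14)}
σ[src ≠ SEA]: keep tuples satisfying src ≠ SEA → {(4730, 14, CDG, JFK, MIA, ATL, 6), (4730, 14, CDG, JFK, MIA, SEA, 11), (4730, 14, CDG, SEA, ATL, ATL, 6), (4730, 14, CDG, SEA, ATL, SEA, 11), (4730, 14, SFO, JFK, MIA, ATL, 6), (4730, 14, SFO, JFK, MIA, SEA, 11), (4730, 14, SFO, SEA, ATL, ATL, 6), (4730, 14, SFO, SEA, ATL, SEA, 11), (4730, 40, ORD, JFK, MIA, LA, 37), (4730, 40, ORD, JFK, MIA, SEA, 33), (4730, 40, ORD, SEA, ATL, LA, 37), (4730, 40, ORD, SEA, ATL, SEA, 33), (4730, 5, ORD, JFK, MIA, BOS, 23), (4730, 5, ORD, JFK, MIA, MIA, 27), (4730, 5, ORD, SEA, ATL, BOS, 23), (4730, 5, ORD, SEA, ATL, MIA, 27), (4730, 7, SEA, JFK, MIA, ATL, 14), (4730, 7, SEA, SEA, ATL, ATL, 14), (5980, 7, ORD, ATL, HND, ATL, 14)}
σ[dist ≤ 5274]: keep tuples satisfying dist ≤ 5274 → {(4730, 14, CDG, JFK, MIA, ATL, 6), (4730, 14, CDG, JFK, MIA, SEA, 11), (4730, 14, CDG, SEA, ATL, ATL, 6), (4730, 14, CDG, SEA, ATL, SEA, 11), (4730, 14, SFO, JFK, MIA, ATL, 6), (4730, 14, SFO, JFK, MIA, SEA, 11), (4730, 14, SFO, SEA, ATL, ATL, 6), (4730, 14, SFO, SEA, ATL, SEA, 11), (4730, 40, ORD, JFK, MIA, LA, 37), (4730, 40, ORD, JFK, MIA, SEA, 33), (4730, 40, ORD, SEA, ATL, LA, 37), (4730, 40, ORD, SEA, ATL, SEA, 33), (4730, 5, ORD, JFK, MIA, BOS, 23), (4730, 5, ORD, JFK, MIA, MIA, 27), (4730, 5, ORD, SEA, ATL, BOS, 23), (4730, 5, ORD, SEA, ATL, MIA, 27), (4730, 7, SEA, JFK, MIA, ATL, 14), (4730, 7, SEA, SEA, ATL, ATL, 14)}
π_{dst, src} gives {(CDG, ATL), (CDG, MIA), (ORD, ATL), (ORD, MIA), (SEA, ATL), (SEA, MIA), (SFO, ATL), (SFO, MIA)} (10 duplicate(s) eliminated).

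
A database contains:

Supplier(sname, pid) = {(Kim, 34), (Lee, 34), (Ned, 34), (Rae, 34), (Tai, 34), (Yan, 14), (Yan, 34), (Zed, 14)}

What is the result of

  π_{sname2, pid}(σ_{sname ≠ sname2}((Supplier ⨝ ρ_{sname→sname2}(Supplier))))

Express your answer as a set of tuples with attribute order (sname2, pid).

ρ[sname→sname2]: schema becomes (sname2, pid); tuples unchanged.
Supplier ⋈ ρ_{sname→sname2}(Supplier) (natural join on pid): {(Kim, 34, Kim), (Kim, 34, Lee), (Kim, 34, Ned), (Kim, 34, Rae), (Kim, 34, Tai), (Kim, 34, Yan), (Lee, 34, Kim), (Lee, 34, Lee), (Lee, 34, Ned), (Lee, 34, Rae), (Lee, 34, Tai), (Lee, 34, Yan), (Ned, 34, Kim), (Ned, 34, Lee), (Ned, 34, Ned), (Ned, 34, Rae), (Ned, 34, Tai), (Ned, 34, Yan), (Rae, 34, Kim), (Rae, 34, Lee), (Rae, 34, Ned), (Rae, 34, Rae), (Rae, 34, Tai), (Rae, 34, Yan), (Tai, 34, Kim), (Tai, 34, Lee), (Tai, 34, Ned), (Tai, 34, Rae), (Tai, 34, Tai), (Tai, 34, Yan), (Yan, 14, Yan), (Yan, 14, Zed), (Yan, 34, Kim), (Yan, 34, Lee), (Yan, 34, Ned), (Yan, 34, Rae), (Yan, 34, Tai), (Yan, 34, Yan), (Zed, 14, Yan), (Zed, 14, Zed)}
Filtering on sname ≠ sname2 leaves {(Kim, 34, Lee), (Kim, 34, Ned), (Kim, 34, Rae), (Kim, 34, Tai), (Kim, 34, Yan), (Lee, 34, Kim), (Lee, 34, Ned), (Lee, 34, Rae), (Lee, 34, Tai), (Lee, 34, Yan), (Ned, 34, Kim), (Ned, 34, Lee), (Ned, 34, Rae), (Ned, 34, Tai), (Ned, 34, Yan), (Rae, 34, Kim), (Rae, 34, Lee), (Rae, 34, Ned), (Rae, 34, Tai), (Rae, 34, Yan), (Tai, 34, Kim), (Tai, 34, Lee), (Tai, 34, Ned), (Tai, 34, Rae), (Tai, 34, Yan), (Yan, 14, Zed), (Yan, 34, Kim), (Yan, 34, Lee), (Yan, 34, Ned), (Yan, 34, Rae), (Yan, 34, Tai), (Zed, 14, Yan)}.
Projecting to sname2, pid (24 duplicate(s) eliminated): {(Kim, 34), (Lee, 34), (Ned, 34), (Rae, 34), (Tai, 34), (Yan, 14), (Yan, 34), (Zed, 14)}

{(Kim, 34), (Lee, 34), (Ned, 34), (Rae, 34), (Tai, 34), (Yan, 14), (Yan, 34), (Zed, 14)}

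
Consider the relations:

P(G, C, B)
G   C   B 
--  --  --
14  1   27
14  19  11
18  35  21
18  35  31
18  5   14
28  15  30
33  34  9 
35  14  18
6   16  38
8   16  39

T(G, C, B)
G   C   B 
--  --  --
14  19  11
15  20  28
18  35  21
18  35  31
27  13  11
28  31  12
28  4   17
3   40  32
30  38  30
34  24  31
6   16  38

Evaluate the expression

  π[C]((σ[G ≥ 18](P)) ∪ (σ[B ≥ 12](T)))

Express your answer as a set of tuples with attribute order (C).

{14, 15, 16, 20, 24, 31, 34, 35, 38, 4, 40, 5}

Filtering on G ≥ 18 leaves {(18, 35, 21), (18, 35, 31), (18, 5, 14), (28, 15, 30), (33, 34, 9), (35, 14, 18)}.
Filtering on B ≥ 12 leaves {(15, 20, 28), (18, 35, 21), (18, 35, 31), (28, 31, 12), (28, 4, 17), (3, 40, 32), (30, 38, 30), (34, 24, 31), (6, 16, 38)}.
Set union of the two operands is {(15, 20, 28), (18, 35, 21), (18, 35, 31), (18, 5, 14), (28, 15, 30), (28, 31, 12), (28, 4, 17), (3, 40, 32), (30, 38, 30), (33, 34, 9), (34, 24, 31), (35, 14, 18), (6, 16, 38)}.
Keep only column(s) C (1 duplicate(s) eliminated): {14, 15, 16, 20, 24, 31, 34, 35, 38, 4, 40, 5}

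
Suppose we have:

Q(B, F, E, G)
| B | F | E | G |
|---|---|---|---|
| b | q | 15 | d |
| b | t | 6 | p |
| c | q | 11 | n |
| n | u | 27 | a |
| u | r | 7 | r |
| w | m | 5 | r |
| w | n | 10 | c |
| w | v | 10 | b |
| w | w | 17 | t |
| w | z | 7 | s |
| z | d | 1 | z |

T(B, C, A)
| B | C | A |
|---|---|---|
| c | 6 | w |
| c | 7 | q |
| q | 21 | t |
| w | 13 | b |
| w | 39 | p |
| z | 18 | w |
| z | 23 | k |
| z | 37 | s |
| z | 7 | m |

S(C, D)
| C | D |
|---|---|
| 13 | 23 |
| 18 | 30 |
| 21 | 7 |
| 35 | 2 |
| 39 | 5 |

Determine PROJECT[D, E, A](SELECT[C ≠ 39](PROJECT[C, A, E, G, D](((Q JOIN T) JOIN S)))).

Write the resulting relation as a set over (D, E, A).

{(23, 10, b), (23, 17, b), (23, 5, b), (23, 7, b), (30, 1, w)}

Q ⋈ T (natural join on B): {(c, q, 11, n, 6, w), (c, q, 11, n, 7, q), (w, m, 5, r, 13, b), (w, m, 5, r, 39, p), (w, n, 10, c, 13, b), (w, n, 10, c, 39, p), (w, v, 10, b, 13, b), (w, v, 10, b, 39, p), (w, w, 17, t, 13, b), (w, w, 17, t, 39, p), (w, z, 7, s, 13, b), (w, z, 7, s, 39, p), (z, d, 1, z, 18, w), (z, d, 1, z, 23, k), (z, d, 1, z, 37, s), (z, d, 1, z, 7, m)}
(Q JOIN T) ⋈ S (natural join on C): {(w, m, 5, r, 13, b, 23), (w, m, 5, r, 39, p, 5), (w, n, 10, c, 13, b, 23), (w, n, 10, c, 39, p, 5), (w, v, 10, b, 13, b, 23), (w, v, 10, b, 39, p, 5), (w, w, 17, t, 13, b, 23), (w, w, 17, t, 39, p, 5), (w, z, 7, s, 13, b, 23), (w, z, 7, s, 39, p, 5), (z, d, 1, z, 18, w, 30)}
Projecting to C, A, E, G, D: {(13, b, 10, b, 23), (13, b, 10, c, 23), (13, b, 17, t, 23), (13, b, 5, r, 23), (13, b, 7, s, 23), (18, w, 1, z, 30), (39, p, 10, b, 5), (39, p, 10, c, 5), (39, p, 17, t, 5), (39, p, 5, r, 5), (39, p, 7, s, 5)}
σ[C ≠ 39]: keep tuples satisfying C ≠ 39 → {(13, b, 10, b, 23), (13, b, 10, c, 23), (13, b, 17, t, 23), (13, b, 5, r, 23), (13, b, 7, s, 23), (18, w, 1, z, 30)}
Projecting to D, E, A (1 duplicate(s) eliminated): {(23, 10, b), (23, 17, b), (23, 5, b), (23, 7, b), (30, 1, w)}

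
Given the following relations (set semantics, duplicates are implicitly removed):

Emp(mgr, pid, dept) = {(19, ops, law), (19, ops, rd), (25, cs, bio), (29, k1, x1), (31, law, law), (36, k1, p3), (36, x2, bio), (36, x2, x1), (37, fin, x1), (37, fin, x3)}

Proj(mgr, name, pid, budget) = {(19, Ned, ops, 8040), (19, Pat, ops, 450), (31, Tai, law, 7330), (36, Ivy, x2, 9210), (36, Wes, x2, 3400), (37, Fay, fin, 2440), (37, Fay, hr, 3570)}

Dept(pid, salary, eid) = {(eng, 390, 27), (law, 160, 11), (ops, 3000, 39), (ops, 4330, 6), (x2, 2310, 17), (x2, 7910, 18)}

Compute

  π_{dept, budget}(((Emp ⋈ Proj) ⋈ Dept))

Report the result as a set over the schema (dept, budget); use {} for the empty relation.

Emp ⋈ Proj (natural join on mgr, pid): {(19, ops, law, Ned, 8040), (19, ops, law, Pat, 450), (19, ops, rd, Ned, 8040), (19, ops, rd, Pat, 450), (31, law, law, Tai, 7330), (36, x2, bio, Ivy, 9210), (36, x2, bio, Wes, 3400), (36, x2, x1, Ivy, 9210), (36, x2, x1, Wes, 3400), (37, fin, x1, Fay, 2440), (37, fin, x3, Fay, 2440)}
(Emp ⋈ Proj) ⋈ Dept (natural join on pid): {(19, ops, law, Ned, 8040, 3000, 39), (19, ops, law, Ned, 8040, 4330, 6), (19, ops, law, Pat, 450, 3000, 39), (19, ops, law, Pat, 450, 4330, 6), (19, ops, rd, Ned, 8040, 3000, 39), (19, ops, rd, Ned, 8040, 4330, 6), (19, ops, rd, Pat, 450, 3000, 39), (19, ops, rd, Pat, 450, 4330, 6), (31, law, law, Tai, 7330, 160, 11), (36, x2, bio, Ivy, 9210, 2310, 17), (36, x2, bio, Ivy, 9210, 7910, 18), (36, x2, bio, Wes, 3400, 2310, 17), (36, x2, bio, Wes, 3400, 7910, 18), (36, x2, x1, Ivy, 9210, 2310, 17), (36, x2, x1, Ivy, 9210, 7910, 18), (36, x2, x1, Wes, 3400, 2310, 17), (36, x2, x1, Wes, 3400, 7910, 18)}
π[dept, budget]: project onto (dept, budget) (8 duplicate(s) eliminated) → {(bio, 3400), (bio, 9210), (law, 450), (law, 7330), (law, 8040), (rd, 450), (rd, 8040), (x1, 3400), (x1, 9210)}

{(bio, 3400), (bio, 9210), (law, 450), (law, 7330), (law, 8040), (rd, 450), (rd, 8040), (x1, 3400), (x1, 9210)}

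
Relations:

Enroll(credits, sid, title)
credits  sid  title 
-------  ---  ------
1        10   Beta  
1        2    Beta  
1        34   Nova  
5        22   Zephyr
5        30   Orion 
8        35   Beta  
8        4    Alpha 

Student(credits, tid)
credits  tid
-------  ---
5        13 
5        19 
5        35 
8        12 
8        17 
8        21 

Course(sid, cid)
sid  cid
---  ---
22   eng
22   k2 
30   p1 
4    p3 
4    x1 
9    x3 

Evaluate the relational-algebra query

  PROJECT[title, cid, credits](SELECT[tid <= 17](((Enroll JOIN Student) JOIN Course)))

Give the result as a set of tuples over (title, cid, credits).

Enroll ⋈ Student (natural join on credits): {(5, 22, Zephyr, 13), (5, 22, Zephyr, 19), (5, 22, Zephyr, 35), (5, 30, Orion, 13), (5, 30, Orion, 19), (5, 30, Orion, 35), (8, 35, Beta, 12), (8, 35, Beta, 17), (8, 35, Beta, 21), (8, 4, Alpha, 12), (8, 4, Alpha, 17), (8, 4, Alpha, 21)}
(Enroll JOIN Student) ⋈ Course (natural join on sid): {(5, 22, Zephyr, 13, eng), (5, 22, Zephyr, 13, k2), (5, 22, Zephyr, 19, eng), (5, 22, Zephyr, 19, k2), (5, 22, Zephyr, 35, eng), (5, 22, Zephyr, 35, k2), (5, 30, Orion, 13, p1), (5, 30, Orion, 19, p1), (5, 30, Orion, 35, p1), (8, 4, Alpha, 12, p3), (8, 4, Alpha, 12, x1), (8, 4, Alpha, 17, p3), (8, 4, Alpha, 17, x1), (8, 4, Alpha, 21, p3), (8, 4, Alpha, 21, x1)}
Selection tid <= 17: {(5, 22, Zephyr, 13, eng), (5, 22, Zephyr, 13, k2), (5, 30, Orion, 13, p1), (8, 4, Alpha, 12, p3), (8, 4, Alpha, 12, x1), (8, 4, Alpha, 17, p3), (8, 4, Alpha, 17, x1)}
π_{title, cid, credits} gives {(Alpha, p3, 8), (Alpha, x1, 8), (Orion, p1, 5), (Zephyr, eng, 5), (Zephyr, k2, 5)} (2 duplicate(s) eliminated).

{(Alpha, p3, 8), (Alpha, x1, 8), (Orion, p1, 5), (Zephyr, eng, 5), (Zephyr, k2, 5)}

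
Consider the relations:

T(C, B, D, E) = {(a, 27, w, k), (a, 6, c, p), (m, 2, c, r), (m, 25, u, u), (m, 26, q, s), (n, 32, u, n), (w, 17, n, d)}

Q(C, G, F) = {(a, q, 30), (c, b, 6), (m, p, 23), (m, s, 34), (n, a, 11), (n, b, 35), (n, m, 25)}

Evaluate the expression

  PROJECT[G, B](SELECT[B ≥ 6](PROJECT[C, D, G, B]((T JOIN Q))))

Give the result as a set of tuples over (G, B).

{(a, 32), (b, 32), (m, 32), (p, 25), (p, 26), (q, 27), (q, 6), (s, 25), (s, 26)}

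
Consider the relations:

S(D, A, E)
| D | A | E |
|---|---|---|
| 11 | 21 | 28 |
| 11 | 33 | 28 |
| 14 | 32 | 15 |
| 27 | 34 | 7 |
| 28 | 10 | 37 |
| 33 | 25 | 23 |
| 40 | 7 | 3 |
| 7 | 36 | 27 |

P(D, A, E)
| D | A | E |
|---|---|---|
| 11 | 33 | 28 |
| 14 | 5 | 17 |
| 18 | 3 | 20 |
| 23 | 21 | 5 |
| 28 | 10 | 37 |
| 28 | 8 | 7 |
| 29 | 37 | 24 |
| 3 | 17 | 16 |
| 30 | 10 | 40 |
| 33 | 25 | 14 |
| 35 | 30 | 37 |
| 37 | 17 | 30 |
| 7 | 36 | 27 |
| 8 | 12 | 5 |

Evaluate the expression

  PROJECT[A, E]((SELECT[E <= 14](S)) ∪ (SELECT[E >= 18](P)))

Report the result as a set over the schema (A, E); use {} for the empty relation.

{(10, 37), (10, 40), (17, 30), (3, 20), (30, 37), (33, 28), (34, 7), (36, 27), (37, 24), (7, 3)}

Filtering on E <= 14 leaves {(27, 34, 7), (40, 7, 3)}.
Filtering on E >= 18 leaves {(11, 33, 28), (18, 3, 20), (28, 10, 37), (29, 37, 24), (30, 10, 40), (35, 30, 37), (37, 17, 30), (7, 36, 27)}.
Union: {(27, 34, 7), (40, 7, 3)} with {(11, 33, 28), (18, 3, 20), (28, 10, 37), (29, 37, 24), (30, 10, 40), (35, 30, 37), (37, 17, 30), (7, 36, 27)} → {(11, 33, 28), (18, 3, 20), (27, 34, 7), (28, 10, 37), (29, 37, 24), (30, 10, 40), (35, 30, 37), (37, 17, 30), (40, 7, 3), (7, 36, 27)}
Keep only column(s) A, E: {(10, 37), (10, 40), (17, 30), (3, 20), (30, 37), (33, 28), (34, 7), (36, 27), (37, 24), (7, 3)}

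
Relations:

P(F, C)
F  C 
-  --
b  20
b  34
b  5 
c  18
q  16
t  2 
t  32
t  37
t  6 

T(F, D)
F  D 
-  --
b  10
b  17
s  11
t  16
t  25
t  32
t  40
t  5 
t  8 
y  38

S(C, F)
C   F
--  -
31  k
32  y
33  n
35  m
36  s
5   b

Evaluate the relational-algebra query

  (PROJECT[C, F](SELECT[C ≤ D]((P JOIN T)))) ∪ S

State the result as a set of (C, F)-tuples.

{(2, t), (31, k), (32, t), (32, y), (33, n), (35, m), (36, s), (37, t), (5, b), (6, t)}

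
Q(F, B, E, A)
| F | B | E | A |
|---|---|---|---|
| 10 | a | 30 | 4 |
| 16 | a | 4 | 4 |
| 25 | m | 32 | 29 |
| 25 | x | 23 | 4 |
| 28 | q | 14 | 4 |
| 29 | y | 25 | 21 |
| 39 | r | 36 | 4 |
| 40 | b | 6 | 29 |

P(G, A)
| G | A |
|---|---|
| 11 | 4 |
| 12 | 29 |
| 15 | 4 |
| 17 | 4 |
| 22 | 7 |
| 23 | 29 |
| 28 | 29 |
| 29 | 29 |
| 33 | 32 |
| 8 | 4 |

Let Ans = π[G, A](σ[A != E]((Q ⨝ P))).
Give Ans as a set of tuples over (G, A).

Q ⋈ P (natural join on A): {(10, a, 30, 4, 11), (10, a, 30, 4, 15), (10, a, 30, 4, 17), (10, a, 30, 4, 8), (16, a, 4, 4, 11), (16, a, 4, 4, 15), (16, a, 4, 4, 17), (16, a, 4, 4, 8), (25, m, 32, 29, 12), (25, m, 32, 29, 23), (25, m, 32, 29, 28), (25, m, 32, 29, 29), (25, x, 23, 4, 11), (25, x, 23, 4, 15), (25, x, 23, 4, 17), (25, x, 23, 4, 8), (28, q, 14, 4, 11), (28, q, 14, 4, 15), (28, q, 14, 4, 17), (28, q, 14, 4, 8), (39, r, 36, 4, 11), (39, r, 36, 4, 15), (39, r, 36, 4, 17), (39, r, 36, 4, 8), (40, b, 6, 29, 12), (40, b, 6, 29, 23), (40, b, 6, 29, 28), (40, b, 6, 29, 29)}
Apply σ_{A != E}; surviving tuples: {(10, a, 30, 4, 11), (10, a, 30, 4, 15), (10, a, 30, 4, 17), (10, a, 30, 4, 8), (25, m, 32, 29, 12), (25, m, 32, 29, 23), (25, m, 32, 29, 28), (25, m, 32, 29, 29), (25, x, 23, 4, 11), (25, x, 23, 4, 15), (25, x, 23, 4, 17), (25, x, 23, 4, 8), (28, q, 14, 4, 11), (28, q, 14, 4, 15), (28, q, 14, 4, 17), (28, q, 14, 4, 8), (39, r, 36, 4, 11), (39, r, 36, 4, 15), (39, r, 36, 4, 17), (39, r, 36, 4, 8), (40, b, 6, 29, 12), (40, b, 6, 29, 23), (40, b, 6, 29, 28), (40, b, 6, 29, 29)}
Projecting to G, A (16 duplicate(s) eliminated): {(11, 4), (12, 29), (15, 4), (17, 4), (23, 29), (28, 29), (29, 29), (8, 4)}

{(11, 4), (12, 29), (15, 4), (17, 4), (23, 29), (28, 29), (29, 29), (8, 4)}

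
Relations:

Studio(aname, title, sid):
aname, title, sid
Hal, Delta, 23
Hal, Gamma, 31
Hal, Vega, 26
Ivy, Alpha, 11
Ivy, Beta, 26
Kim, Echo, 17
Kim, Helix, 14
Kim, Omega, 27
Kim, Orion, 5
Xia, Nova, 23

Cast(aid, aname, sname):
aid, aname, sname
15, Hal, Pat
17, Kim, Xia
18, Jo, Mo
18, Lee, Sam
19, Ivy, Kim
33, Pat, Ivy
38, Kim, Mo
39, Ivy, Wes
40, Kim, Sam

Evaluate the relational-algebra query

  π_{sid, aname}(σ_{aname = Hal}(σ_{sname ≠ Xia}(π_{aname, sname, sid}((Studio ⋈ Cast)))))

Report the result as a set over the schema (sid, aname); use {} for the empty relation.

Natural join on aname: {(Hal, Delta, 23, 15, Pat), (Hal, Gamma, 31, 15, Pat), (Hal, Vega, 26, 15, Pat), (Ivy, Alpha, 11, 19, Kim), (Ivy, Alpha, 11, 39, Wes), (Ivy, Beta, 26, 19, Kim), (Ivy, Beta, 26, 39, Wes), (Kim, Echo, 17, 17, Xia), (Kim, Echo, 17, 38, Mo), (Kim, Echo, 17, 40, Sam), (Kim, Helix, 14, 17, Xia), (Kim, Helix, 14, 38, Mo), (Kim, Helix, 14, 40, Sam), (Kim, Omega, 27, 17, Xia), (Kim, Omega, 27, 38, Mo), (Kim, Omega, 27, 40, Sam), (Kim, Orion, 5, 17, Xia), (Kim, Orion, 5, 38, Mo), (Kim, Orion, 5, 40, Sam)}
π[aname, sname, sid]: project onto (aname, sname, sid) → {(Hal, Pat, 23), (Hal, Pat, 26), (Hal, Pat, 31), (Ivy, Kim, 11), (Ivy, Kim, 26), (Ivy, Wes, 11), (Ivy, Wes, 26), (Kim, Mo, 14), (Kim, Mo, 17), (Kim, Mo, 27), (Kim, Mo, 5), (Kim, Sam, 14), (Kim, Sam, 17), (Kim, Sam, 27), (Kim, Sam, 5), (Kim, Xia, 14), (Kim, Xia, 17), (Kim, Xia, 27), (Kim, Xia, 5)}
Selection sname ≠ Xia: {(Hal, Pat, 23), (Hal, Pat, 26), (Hal, Pat, 31), (Ivy, Kim, 11), (Ivy, Kim, 26), (Ivy, Wes, 11), (Ivy, Wes, 26), (Kim, Mo, 14), (Kim, Mo, 17), (Kim, Mo, 27), (Kim, Mo, 5), (Kim, Sam, 14), (Kim, Sam, 17), (Kim, Sam, 27), (Kim, Sam, 5)}
Selection aname = Hal: {(Hal, Pat, 23), (Hal, Pat, 26), (Hal, Pat, 31)}
π[sid, aname]: project onto (sid, aname) → {(23, Hal), (26, Hal), (31, Hal)}

{(23, Hal), (26, Hal), (31, Hal)}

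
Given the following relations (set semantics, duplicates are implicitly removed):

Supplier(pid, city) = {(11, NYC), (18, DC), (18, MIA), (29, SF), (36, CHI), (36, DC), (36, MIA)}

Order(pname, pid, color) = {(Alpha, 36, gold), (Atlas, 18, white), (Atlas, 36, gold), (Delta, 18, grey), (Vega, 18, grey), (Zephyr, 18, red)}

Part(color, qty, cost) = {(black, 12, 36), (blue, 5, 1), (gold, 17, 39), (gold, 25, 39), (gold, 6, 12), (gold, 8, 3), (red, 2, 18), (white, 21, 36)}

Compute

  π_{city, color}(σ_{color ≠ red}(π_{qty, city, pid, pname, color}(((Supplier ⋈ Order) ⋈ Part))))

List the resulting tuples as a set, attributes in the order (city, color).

{(CHI, gold), (DC, gold), (DC, white), (MIA, gold), (MIA, white)}

Supplier ⋈ Order (natural join on pid): {(18, DC, Atlas, white), (18, DC, Delta, grey), (18, DC, Vega, grey), (18, DC, Zephyr, red), (18, MIA, Atlas, white), (18, MIA, Delta, grey), (18, MIA, Vega, grey), (18, MIA, Zephyr, red), (36, CHI, Alpha, gold), (36, CHI, Atlas, gold), (36, DC, Alpha, gold), (36, DC, Atlas, gold), (36, MIA, Alpha, gold), (36, MIA, Atlas, gold)}
(Supplier ⋈ Order) ⋈ Part (natural join on color): {(18, DC, Atlas, white, 21, 36), (18, DC, Zephyr, red, 2, 18), (18, MIA, Atlas, white, 21, 36), (18, MIA, Zephyr, red, 2, 18), (36, CHI, Alpha, gold, 17, 39), (36, CHI, Alpha, gold, 25, 39), (36, CHI, Alpha, gold, 6, 12), (36, CHI, Alpha, gold, 8, 3), (36, CHI, Atlas, gold, 17, 39), (36, CHI, Atlas, gold, 25, 39), (36, CHI, Atlas, gold, 6, 12), (36, CHI, Atlas, gold, 8, 3), (36, DC, Alpha, gold, 17, 39), (36, DC, Alpha, gold, 25, 39), (36, DC, Alpha, gold, 6, 12), (36, DC, Alpha, gold, 8, 3), (36, DC, Atlas, gold, 17, 39), (36, DC, Atlas, gold, 25, 39), (36, DC, Atlas, gold, 6, 12), (36, DC, Atlas, gold, 8, 3), (36, MIA, Alpha, gold, 17, 39), (36, MIA, Alpha, gold, 25, 39), (36, MIA, Alpha, gold, 6, 12), (36, MIA, Alpha, gold, 8, 3), (36, MIA, Atlas, gold, 17, 39), (36, MIA, Atlas, gold, 25, 39), (36, MIA, Atlas, gold, 6, 12), (36, MIA, Atlas, gold, 8, 3)}
Keep only column(s) qty, city, pid, pname, color: {(17, CHI, 36, Alpha, gold), (17, CHI, 36, Atlas, gold), (17, DC, 36, Alpha, gold), (17, DC, 36, Atlas, gold), (17, MIA, 36, Alpha, gold), (17, MIA, 36, Atlas, gold), (2, DC, 18, Zephyr, red), (2, MIA, 18, Zephyr, red), (21, DC, 18, Atlas, white), (21, MIA, 18, Atlas, white), (25, CHI, 36, Alpha, gold), (25, CHI, 36, Atlas, gold), (25, DC, 36, Alpha, gold), (25, DC, 36, Atlas, gold), (25, MIA, 36, Alpha, gold), (25, MIA, 36, Atlas, gold), (6, CHI, 36, Alpha, gold), (6, CHI, 36, Atlas, gold), (6, DC, 36, Alpha, gold), (6, DC, 36, Atlas, gold), (6, MIA, 36, Alpha, gold), (6, MIA, 36, Atlas, gold), (8, CHI, 36, Alpha, gold), (8, CHI, 36, Atlas, gold), (8, DC, 36, Alpha, gold), (8, DC, 36, Atlas, gold), (8, MIA, 36, Alpha, gold), (8, MIA, 36, Atlas, gold)}
Apply σ_{color ≠ red}; surviving tuples: {(17, CHI, 36, Alpha, gold), (17, CHI, 36, Atlas, gold), (17, DC, 36, Alpha, gold), (17, DC, 36, Atlas, gold), (17, MIA, 36, Alpha, gold), (17, MIA, 36, Atlas, gold), (21, DC, 18, Atlas, white), (21, MIA, 18, Atlas, white), (25, CHI, 36, Alpha, gold), (25, CHI, 36, Atlas, gold), (25, DC, 36, Alpha, gold), (25, DC, 36, Atlas, gold), (25, MIA, 36, Alpha, gold), (25, MIA, 36, Atlas, gold), (6, CHI, 36, Alpha, gold), (6, CHI, 36, Atlas, gold), (6, DC, 36, Alpha, gold), (6, DC, 36, Atlas, gold), (6, MIA, 36, Alpha, gold), (6, MIA, 36, Atlas, gold), (8, CHI, 36, Alpha, gold), (8, CHI, 36, Atlas, gold), (8, DC, 36, Alpha, gold), (8, DC, 36, Atlas, gold), (8, MIA, 36, Alpha, gold), (8, MIA, 36, Atlas, gold)}
Keep only column(s) city, color (21 duplicate(s) eliminated): {(CHI, gold), (DC, gold), (DC, white), (MIA, gold), (MIA, white)}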